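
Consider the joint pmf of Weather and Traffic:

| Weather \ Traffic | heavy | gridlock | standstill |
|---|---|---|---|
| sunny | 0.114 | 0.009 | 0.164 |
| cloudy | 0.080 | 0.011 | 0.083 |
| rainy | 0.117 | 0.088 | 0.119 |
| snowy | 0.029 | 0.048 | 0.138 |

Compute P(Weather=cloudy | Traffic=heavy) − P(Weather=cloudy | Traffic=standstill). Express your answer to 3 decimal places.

P(Traffic=heavy) = 0.114 + 0.080 + 0.117 + 0.029 = 0.340; P(Weather=cloudy | Traffic=heavy) = 0.080/0.340 = 0.2353.
P(Traffic=standstill) = 0.164 + 0.083 + 0.119 + 0.138 = 0.504; P(Weather=cloudy | Traffic=standstill) = 0.083/0.504 = 0.1647.
Difference = 0.071.

0.071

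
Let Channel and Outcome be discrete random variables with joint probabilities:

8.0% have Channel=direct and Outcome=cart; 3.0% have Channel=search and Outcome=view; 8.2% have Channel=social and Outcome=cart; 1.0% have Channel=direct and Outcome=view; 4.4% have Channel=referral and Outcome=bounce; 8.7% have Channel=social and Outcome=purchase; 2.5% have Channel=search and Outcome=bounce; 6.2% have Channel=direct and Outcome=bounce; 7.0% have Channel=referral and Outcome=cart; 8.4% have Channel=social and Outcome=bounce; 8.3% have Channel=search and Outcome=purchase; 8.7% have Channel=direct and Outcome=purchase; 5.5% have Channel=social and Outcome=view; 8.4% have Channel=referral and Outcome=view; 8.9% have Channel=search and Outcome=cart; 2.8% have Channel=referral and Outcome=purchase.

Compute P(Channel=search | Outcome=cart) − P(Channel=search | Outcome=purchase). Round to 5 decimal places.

P(Outcome=cart) = 0.089 + 0.082 + 0.080 + 0.070 = 0.321; P(Channel=search | Outcome=cart) = 0.089/0.321 = 0.277259.
P(Outcome=purchase) = 0.083 + 0.087 + 0.087 + 0.028 = 0.285; P(Channel=search | Outcome=purchase) = 0.083/0.285 = 0.291228.
Difference = -0.01397.

-0.01397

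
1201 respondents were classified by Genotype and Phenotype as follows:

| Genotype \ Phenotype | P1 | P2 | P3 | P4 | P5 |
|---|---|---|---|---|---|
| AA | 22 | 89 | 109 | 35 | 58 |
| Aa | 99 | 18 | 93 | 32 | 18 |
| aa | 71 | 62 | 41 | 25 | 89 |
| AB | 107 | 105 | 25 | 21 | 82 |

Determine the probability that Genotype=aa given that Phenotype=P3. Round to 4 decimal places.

0.1530

Total with Phenotype=P3: 109 + 93 + 41 + 25 = 268.
P(Genotype=aa | Phenotype=P3) = 41/268 = 0.1530.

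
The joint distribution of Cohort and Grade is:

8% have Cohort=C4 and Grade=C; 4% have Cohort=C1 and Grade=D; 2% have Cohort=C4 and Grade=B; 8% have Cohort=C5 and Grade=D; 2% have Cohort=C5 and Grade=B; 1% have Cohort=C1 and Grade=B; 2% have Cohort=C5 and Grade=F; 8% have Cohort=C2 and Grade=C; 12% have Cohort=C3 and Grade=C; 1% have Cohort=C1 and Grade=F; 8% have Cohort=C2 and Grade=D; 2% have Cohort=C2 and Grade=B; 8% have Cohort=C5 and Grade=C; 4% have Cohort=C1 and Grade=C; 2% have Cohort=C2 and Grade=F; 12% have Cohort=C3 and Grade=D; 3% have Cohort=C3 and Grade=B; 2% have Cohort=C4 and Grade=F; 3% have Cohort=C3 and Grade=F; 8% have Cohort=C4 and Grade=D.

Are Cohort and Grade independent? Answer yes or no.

yes

Every cell satisfies P(Cohort,Grade) = P(Cohort)·P(Grade). For instance P(Cohort=C4) = 0.20, P(Grade=D) = 0.40, and 0.20×0.40 = 0.08 matches the joint entry. So Cohort and Grade are independent.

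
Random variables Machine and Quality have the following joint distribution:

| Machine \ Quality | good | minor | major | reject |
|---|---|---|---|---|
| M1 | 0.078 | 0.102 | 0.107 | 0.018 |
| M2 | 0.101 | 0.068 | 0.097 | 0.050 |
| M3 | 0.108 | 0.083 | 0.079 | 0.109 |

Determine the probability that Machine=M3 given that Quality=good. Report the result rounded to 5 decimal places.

0.37631

P(Quality=good) = 0.078 + 0.101 + 0.108 = 0.287.
P(Machine=M3 | Quality=good) = 0.108/0.287 = 0.37631.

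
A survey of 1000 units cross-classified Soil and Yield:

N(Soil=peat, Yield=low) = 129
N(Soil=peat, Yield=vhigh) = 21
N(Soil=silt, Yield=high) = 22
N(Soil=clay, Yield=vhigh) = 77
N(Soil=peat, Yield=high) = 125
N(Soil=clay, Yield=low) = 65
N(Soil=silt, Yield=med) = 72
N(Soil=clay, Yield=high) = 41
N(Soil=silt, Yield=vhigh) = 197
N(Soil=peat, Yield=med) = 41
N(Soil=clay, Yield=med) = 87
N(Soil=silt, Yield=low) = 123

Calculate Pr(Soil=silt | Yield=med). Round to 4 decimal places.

0.3600

Total with Yield=med: 87 + 72 + 41 = 200.
P(Soil=silt | Yield=med) = 72/200 = 0.3600.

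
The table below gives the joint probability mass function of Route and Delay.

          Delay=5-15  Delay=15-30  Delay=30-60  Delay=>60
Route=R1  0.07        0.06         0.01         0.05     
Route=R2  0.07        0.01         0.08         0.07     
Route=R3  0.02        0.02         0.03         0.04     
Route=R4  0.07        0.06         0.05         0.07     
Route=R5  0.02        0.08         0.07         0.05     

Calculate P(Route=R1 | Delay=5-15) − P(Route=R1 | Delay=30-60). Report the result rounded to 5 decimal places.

P(Delay=5-15) = 0.07 + 0.07 + 0.02 + 0.07 + 0.02 = 0.25; P(Route=R1 | Delay=5-15) = 0.07/0.25 = 0.280000.
P(Delay=30-60) = 0.01 + 0.08 + 0.03 + 0.05 + 0.07 = 0.24; P(Route=R1 | Delay=30-60) = 0.01/0.24 = 0.041667.
Difference = 0.23833.

0.23833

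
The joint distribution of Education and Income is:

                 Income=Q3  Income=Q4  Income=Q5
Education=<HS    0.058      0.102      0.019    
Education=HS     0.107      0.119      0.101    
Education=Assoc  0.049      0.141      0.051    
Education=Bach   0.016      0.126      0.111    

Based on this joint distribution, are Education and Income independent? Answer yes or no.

P(Education=Bach) = 0.253 and P(Income=Q3) = 0.230, so their product is 0.05819, but P(Education=Bach, Income=Q3) = 0.016. Since these differ, Education and Income are not independent.

no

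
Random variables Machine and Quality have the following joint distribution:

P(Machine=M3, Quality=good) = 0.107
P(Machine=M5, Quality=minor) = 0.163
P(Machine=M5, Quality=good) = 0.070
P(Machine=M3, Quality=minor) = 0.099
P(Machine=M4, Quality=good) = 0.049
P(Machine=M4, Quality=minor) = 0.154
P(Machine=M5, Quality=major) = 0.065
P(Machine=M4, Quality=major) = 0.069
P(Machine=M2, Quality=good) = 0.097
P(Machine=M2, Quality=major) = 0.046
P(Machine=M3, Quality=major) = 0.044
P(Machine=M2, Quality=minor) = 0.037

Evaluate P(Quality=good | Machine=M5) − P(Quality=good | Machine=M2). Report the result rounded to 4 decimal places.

-0.3040

P(Machine=M5) = 0.070 + 0.163 + 0.065 = 0.298; P(Quality=good | Machine=M5) = 0.070/0.298 = 0.23490.
P(Machine=M2) = 0.097 + 0.037 + 0.046 = 0.180; P(Quality=good | Machine=M2) = 0.097/0.180 = 0.53889.
Difference = -0.3040.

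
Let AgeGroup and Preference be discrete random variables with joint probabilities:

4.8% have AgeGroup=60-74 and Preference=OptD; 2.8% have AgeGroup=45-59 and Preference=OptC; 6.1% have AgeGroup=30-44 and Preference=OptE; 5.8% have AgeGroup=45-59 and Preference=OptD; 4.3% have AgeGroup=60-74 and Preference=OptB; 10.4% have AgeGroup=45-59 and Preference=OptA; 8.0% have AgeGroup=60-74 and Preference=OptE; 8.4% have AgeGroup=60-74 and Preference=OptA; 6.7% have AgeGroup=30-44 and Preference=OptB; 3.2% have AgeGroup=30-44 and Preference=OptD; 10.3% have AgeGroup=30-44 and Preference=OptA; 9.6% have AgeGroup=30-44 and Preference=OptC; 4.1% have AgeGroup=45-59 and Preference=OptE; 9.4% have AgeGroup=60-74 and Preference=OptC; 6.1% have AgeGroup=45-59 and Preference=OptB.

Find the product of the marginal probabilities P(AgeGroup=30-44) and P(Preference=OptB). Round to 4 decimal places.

P(AgeGroup=30-44) = 0.103 + 0.067 + 0.096 + 0.032 + 0.061 = 0.359.
P(Preference=OptB) = 0.067 + 0.061 + 0.043 = 0.171.
Product: 0.359 × 0.171 = 0.0614.

0.0614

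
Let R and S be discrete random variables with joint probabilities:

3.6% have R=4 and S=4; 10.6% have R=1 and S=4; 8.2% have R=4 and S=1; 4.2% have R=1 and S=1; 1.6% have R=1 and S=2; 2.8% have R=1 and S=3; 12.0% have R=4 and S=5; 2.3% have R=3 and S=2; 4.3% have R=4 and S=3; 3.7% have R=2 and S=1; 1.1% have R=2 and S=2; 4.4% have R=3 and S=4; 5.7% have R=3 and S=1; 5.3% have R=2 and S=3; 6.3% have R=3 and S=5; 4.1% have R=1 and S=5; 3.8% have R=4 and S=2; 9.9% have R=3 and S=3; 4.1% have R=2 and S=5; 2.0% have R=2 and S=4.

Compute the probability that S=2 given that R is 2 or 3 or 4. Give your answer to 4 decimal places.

0.0939

P(R=2) = 0.037 + 0.011 + 0.053 + 0.020 + 0.041 = 0.162.
P(R=3) = 0.057 + 0.023 + 0.099 + 0.044 + 0.063 = 0.286.
P(R=4) = 0.082 + 0.038 + 0.043 + 0.036 + 0.120 = 0.319.
P(R ∈ {2, 3, 4}) = 0.162 + 0.286 + 0.319 = 0.767; P(S=2, R ∈ {2, 3, 4}) = 0.011 + 0.023 + 0.038 = 0.072.
P(S=2 | R ∈ {2, 3, 4}) = 0.072/0.767 = 0.0939.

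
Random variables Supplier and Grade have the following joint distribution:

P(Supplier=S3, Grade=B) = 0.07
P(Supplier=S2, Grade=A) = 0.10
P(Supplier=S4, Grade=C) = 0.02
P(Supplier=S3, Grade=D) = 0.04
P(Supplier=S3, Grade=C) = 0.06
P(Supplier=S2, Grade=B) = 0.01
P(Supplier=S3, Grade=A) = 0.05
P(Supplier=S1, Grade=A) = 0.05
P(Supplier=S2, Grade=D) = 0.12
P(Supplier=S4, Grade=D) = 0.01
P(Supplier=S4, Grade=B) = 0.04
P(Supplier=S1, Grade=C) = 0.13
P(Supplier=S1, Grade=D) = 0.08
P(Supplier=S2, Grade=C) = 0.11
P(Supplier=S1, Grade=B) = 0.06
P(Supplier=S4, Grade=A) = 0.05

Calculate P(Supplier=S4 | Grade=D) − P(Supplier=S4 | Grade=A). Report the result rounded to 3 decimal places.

P(Grade=D) = 0.08 + 0.12 + 0.04 + 0.01 = 0.25; P(Supplier=S4 | Grade=D) = 0.01/0.25 = 0.0400.
P(Grade=A) = 0.05 + 0.10 + 0.05 + 0.05 = 0.25; P(Supplier=S4 | Grade=A) = 0.05/0.25 = 0.2000.
Difference = -0.160.

-0.160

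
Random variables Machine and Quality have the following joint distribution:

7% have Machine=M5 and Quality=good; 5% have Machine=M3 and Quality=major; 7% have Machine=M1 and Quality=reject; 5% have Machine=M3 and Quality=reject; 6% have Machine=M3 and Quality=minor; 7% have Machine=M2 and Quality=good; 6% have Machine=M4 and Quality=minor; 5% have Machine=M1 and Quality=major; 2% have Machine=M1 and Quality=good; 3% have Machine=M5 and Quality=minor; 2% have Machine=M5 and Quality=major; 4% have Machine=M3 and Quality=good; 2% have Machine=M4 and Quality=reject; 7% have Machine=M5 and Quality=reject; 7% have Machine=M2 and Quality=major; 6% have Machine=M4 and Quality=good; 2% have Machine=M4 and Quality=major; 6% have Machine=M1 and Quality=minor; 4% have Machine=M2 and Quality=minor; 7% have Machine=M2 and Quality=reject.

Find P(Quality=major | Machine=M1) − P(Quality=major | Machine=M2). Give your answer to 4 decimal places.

-0.0300

P(Machine=M1) = 0.02 + 0.06 + 0.05 + 0.07 = 0.20; P(Quality=major | Machine=M1) = 0.05/0.20 = 0.25000.
P(Machine=M2) = 0.07 + 0.04 + 0.07 + 0.07 = 0.25; P(Quality=major | Machine=M2) = 0.07/0.25 = 0.28000.
Difference = -0.0300.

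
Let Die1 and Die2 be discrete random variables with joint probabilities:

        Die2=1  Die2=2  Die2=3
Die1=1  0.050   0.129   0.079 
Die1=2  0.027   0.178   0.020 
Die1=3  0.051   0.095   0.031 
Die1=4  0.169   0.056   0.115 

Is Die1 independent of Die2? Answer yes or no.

P(Die1=4) = 0.340 and P(Die2=2) = 0.458, so their product is 0.15572, but P(Die1=4, Die2=2) = 0.056. Since these differ, Die1 and Die2 are not independent.

no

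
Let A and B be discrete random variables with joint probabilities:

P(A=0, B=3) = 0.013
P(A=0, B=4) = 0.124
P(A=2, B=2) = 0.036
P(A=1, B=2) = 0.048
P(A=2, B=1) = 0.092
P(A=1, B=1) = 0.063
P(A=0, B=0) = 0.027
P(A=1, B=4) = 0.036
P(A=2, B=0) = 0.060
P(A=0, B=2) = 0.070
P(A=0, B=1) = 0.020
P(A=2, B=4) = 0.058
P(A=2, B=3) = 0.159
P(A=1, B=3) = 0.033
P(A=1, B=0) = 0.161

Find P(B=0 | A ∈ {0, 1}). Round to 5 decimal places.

P(A=0) = 0.027 + 0.020 + 0.070 + 0.013 + 0.124 = 0.254.
P(A=1) = 0.161 + 0.063 + 0.048 + 0.033 + 0.036 = 0.341.
P(A ∈ {0, 1}) = 0.254 + 0.341 = 0.595; P(B=0, A ∈ {0, 1}) = 0.027 + 0.161 = 0.188.
P(B=0 | A ∈ {0, 1}) = 0.188/0.595 = 0.31597.

0.31597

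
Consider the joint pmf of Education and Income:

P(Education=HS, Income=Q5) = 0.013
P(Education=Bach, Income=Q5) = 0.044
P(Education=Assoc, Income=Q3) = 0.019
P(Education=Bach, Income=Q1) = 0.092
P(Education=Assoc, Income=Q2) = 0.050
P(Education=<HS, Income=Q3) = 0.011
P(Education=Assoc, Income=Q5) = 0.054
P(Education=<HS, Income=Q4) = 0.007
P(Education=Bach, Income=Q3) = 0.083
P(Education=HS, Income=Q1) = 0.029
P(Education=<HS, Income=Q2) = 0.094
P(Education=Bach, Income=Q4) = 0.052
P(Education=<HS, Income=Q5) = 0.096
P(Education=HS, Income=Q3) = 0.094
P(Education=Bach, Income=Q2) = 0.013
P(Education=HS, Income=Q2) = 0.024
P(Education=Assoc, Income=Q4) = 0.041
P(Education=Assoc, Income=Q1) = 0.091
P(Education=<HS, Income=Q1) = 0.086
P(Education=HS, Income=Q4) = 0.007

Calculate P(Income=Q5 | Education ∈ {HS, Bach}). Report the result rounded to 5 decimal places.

P(Education=HS) = 0.029 + 0.024 + 0.094 + 0.007 + 0.013 = 0.167.
P(Education=Bach) = 0.092 + 0.013 + 0.083 + 0.052 + 0.044 = 0.284.
P(Education ∈ {HS, Bach}) = 0.167 + 0.284 = 0.451; P(Income=Q5, Education ∈ {HS, Bach}) = 0.013 + 0.044 = 0.057.
P(Income=Q5 | Education ∈ {HS, Bach}) = 0.057/0.451 = 0.12639.

0.12639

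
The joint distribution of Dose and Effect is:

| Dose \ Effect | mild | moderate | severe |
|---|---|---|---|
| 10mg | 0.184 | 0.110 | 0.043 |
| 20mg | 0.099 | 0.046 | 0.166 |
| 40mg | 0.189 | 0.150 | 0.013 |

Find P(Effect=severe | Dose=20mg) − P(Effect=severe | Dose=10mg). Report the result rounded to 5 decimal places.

P(Dose=20mg) = 0.099 + 0.046 + 0.166 = 0.311; P(Effect=severe | Dose=20mg) = 0.166/0.311 = 0.533762.
P(Dose=10mg) = 0.184 + 0.110 + 0.043 = 0.337; P(Effect=severe | Dose=10mg) = 0.043/0.337 = 0.127596.
Difference = 0.40617.

0.40617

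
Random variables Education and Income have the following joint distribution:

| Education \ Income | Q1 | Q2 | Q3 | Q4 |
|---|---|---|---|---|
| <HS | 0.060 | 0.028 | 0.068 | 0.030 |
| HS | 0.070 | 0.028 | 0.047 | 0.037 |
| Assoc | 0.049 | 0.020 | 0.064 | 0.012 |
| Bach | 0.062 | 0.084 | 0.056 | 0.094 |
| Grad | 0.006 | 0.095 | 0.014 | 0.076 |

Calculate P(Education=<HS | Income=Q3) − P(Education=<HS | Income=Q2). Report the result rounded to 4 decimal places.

P(Income=Q3) = 0.068 + 0.047 + 0.064 + 0.056 + 0.014 = 0.249; P(Education=<HS | Income=Q3) = 0.068/0.249 = 0.27309.
P(Income=Q2) = 0.028 + 0.028 + 0.020 + 0.084 + 0.095 = 0.255; P(Education=<HS | Income=Q2) = 0.028/0.255 = 0.10980.
Difference = 0.1633.

0.1633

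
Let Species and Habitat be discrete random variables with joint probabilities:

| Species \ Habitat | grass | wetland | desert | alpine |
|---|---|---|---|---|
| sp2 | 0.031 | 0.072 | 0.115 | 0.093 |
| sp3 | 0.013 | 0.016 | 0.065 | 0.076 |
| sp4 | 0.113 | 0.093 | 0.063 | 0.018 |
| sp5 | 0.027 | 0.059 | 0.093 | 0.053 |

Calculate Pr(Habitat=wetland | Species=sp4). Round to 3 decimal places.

P(Species=sp4) = 0.113 + 0.093 + 0.063 + 0.018 = 0.287.
P(Habitat=wetland | Species=sp4) = 0.093/0.287 = 0.324.

0.324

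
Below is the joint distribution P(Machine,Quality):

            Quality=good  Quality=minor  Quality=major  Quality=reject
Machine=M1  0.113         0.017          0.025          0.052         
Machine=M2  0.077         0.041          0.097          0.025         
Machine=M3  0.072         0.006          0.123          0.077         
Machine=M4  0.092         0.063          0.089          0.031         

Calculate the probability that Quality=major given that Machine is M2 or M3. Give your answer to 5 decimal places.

P(Machine=M2) = 0.077 + 0.041 + 0.097 + 0.025 = 0.240.
P(Machine=M3) = 0.072 + 0.006 + 0.123 + 0.077 = 0.278.
P(Machine ∈ {M2, M3}) = 0.240 + 0.278 = 0.518; P(Quality=major, Machine ∈ {M2, M3}) = 0.097 + 0.123 = 0.220.
P(Quality=major | Machine ∈ {M2, M3}) = 0.220/0.518 = 0.42471.

0.42471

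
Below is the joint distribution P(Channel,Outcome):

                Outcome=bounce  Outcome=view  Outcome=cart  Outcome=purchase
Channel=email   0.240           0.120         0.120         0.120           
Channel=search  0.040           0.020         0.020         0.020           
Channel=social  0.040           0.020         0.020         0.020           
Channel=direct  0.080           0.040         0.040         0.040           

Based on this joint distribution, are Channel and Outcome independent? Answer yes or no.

Every cell satisfies P(Channel,Outcome) = P(Channel)·P(Outcome). For instance P(Channel=direct) = 0.200, P(Outcome=purchase) = 0.200, and 0.200×0.200 = 0.040 matches the joint entry. So Channel and Outcome are independent.

yes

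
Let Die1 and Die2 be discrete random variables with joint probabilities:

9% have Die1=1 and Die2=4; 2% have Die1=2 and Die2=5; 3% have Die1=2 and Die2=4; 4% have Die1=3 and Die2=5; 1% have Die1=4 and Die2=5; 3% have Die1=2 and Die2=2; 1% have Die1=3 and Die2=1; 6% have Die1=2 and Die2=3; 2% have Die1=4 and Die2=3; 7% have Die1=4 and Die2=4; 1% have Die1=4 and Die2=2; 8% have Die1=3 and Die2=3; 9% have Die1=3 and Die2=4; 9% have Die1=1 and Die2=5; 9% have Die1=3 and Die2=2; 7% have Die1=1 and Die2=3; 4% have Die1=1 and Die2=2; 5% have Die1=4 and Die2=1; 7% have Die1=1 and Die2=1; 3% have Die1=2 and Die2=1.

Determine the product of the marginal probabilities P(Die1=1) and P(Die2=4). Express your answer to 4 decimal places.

P(Die1=1) = 0.07 + 0.04 + 0.07 + 0.09 + 0.09 = 0.36.
P(Die2=4) = 0.09 + 0.03 + 0.09 + 0.07 = 0.28.
Product: 0.36 × 0.28 = 0.1008.

0.1008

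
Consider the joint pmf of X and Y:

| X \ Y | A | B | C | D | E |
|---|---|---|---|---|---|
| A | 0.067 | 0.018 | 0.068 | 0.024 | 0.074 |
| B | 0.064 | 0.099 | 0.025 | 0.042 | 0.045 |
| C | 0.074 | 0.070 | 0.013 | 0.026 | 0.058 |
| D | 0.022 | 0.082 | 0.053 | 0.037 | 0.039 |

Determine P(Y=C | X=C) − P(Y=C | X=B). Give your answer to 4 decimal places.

-0.0370

P(X=C) = 0.074 + 0.070 + 0.013 + 0.026 + 0.058 = 0.241; P(Y=C | X=C) = 0.013/0.241 = 0.05394.
P(X=B) = 0.064 + 0.099 + 0.025 + 0.042 + 0.045 = 0.275; P(Y=C | X=B) = 0.025/0.275 = 0.09091.
Difference = -0.0370.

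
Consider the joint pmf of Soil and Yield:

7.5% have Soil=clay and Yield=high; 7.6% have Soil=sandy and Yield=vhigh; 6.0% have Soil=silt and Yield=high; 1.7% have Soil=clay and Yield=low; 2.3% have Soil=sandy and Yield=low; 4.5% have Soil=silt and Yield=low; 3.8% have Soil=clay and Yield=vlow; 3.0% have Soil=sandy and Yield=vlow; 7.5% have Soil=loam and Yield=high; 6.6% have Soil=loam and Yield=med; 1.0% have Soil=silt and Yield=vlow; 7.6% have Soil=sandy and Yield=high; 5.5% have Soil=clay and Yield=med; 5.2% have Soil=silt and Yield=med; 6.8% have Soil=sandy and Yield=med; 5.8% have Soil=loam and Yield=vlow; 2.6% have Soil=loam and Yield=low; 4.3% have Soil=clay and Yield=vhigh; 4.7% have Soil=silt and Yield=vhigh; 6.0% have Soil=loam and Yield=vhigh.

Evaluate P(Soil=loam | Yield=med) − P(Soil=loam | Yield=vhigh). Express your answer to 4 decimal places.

P(Yield=med) = 0.068 + 0.066 + 0.055 + 0.052 = 0.241; P(Soil=loam | Yield=med) = 0.066/0.241 = 0.27386.
P(Yield=vhigh) = 0.076 + 0.060 + 0.043 + 0.047 = 0.226; P(Soil=loam | Yield=vhigh) = 0.060/0.226 = 0.26549.
Difference = 0.0084.

0.0084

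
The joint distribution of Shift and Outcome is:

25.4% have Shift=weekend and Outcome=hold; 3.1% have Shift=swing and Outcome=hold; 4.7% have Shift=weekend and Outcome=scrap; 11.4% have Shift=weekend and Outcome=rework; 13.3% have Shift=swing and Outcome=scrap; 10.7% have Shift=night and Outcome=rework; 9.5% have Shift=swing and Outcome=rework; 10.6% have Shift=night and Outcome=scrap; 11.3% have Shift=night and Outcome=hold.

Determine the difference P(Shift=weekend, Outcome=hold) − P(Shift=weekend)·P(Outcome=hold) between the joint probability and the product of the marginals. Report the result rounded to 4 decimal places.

0.0888

P(Shift=weekend) = 0.114 + 0.047 + 0.254 = 0.415.
P(Outcome=hold) = 0.031 + 0.113 + 0.254 = 0.398.
P(Shift=weekend, Outcome=hold) − P(Shift=weekend)P(Outcome=hold) = 0.254 − 0.415×0.398 = 0.0888.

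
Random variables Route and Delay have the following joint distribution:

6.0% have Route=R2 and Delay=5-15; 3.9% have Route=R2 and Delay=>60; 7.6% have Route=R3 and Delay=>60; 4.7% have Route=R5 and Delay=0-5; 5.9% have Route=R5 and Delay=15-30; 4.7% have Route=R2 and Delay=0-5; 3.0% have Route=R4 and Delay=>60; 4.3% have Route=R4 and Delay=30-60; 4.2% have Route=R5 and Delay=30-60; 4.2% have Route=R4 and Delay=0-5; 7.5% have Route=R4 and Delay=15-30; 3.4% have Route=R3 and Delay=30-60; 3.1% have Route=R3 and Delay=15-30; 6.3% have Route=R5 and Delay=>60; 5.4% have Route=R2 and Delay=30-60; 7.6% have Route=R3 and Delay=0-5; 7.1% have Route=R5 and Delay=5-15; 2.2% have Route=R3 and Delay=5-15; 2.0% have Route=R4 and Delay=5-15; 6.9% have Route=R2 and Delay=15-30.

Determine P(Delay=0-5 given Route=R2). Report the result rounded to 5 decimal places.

0.17472

P(Route=R2) = 0.047 + 0.060 + 0.069 + 0.054 + 0.039 = 0.269.
P(Delay=0-5 | Route=R2) = 0.047/0.269 = 0.17472.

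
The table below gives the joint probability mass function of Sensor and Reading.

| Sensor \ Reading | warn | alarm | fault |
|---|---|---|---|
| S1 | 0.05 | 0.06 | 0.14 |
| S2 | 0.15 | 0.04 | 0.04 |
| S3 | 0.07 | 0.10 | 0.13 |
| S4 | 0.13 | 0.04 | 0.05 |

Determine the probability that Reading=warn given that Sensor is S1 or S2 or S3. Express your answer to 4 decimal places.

P(Sensor=S1) = 0.05 + 0.06 + 0.14 = 0.25.
P(Sensor=S2) = 0.15 + 0.04 + 0.04 = 0.23.
P(Sensor=S3) = 0.07 + 0.10 + 0.13 = 0.30.
P(Sensor ∈ {S1, S2, S3}) = 0.25 + 0.23 + 0.30 = 0.78; P(Reading=warn, Sensor ∈ {S1, S2, S3}) = 0.05 + 0.15 + 0.07 = 0.27.
P(Reading=warn | Sensor ∈ {S1, S2, S3}) = 0.27/0.78 = 0.3462.

0.3462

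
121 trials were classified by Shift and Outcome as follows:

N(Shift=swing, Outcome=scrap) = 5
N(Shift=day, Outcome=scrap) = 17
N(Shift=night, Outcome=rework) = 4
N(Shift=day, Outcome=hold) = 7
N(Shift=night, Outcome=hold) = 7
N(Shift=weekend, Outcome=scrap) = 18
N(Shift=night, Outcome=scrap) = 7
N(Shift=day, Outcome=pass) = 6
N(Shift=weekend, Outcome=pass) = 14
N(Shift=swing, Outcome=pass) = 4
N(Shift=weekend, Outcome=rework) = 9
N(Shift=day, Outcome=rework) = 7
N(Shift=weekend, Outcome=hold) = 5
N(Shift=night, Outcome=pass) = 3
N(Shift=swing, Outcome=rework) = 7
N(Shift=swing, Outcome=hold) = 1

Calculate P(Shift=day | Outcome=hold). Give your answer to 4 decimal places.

0.3500

Total with Outcome=hold: 7 + 1 + 7 + 5 = 20.
P(Shift=day | Outcome=hold) = 7/20 = 0.3500.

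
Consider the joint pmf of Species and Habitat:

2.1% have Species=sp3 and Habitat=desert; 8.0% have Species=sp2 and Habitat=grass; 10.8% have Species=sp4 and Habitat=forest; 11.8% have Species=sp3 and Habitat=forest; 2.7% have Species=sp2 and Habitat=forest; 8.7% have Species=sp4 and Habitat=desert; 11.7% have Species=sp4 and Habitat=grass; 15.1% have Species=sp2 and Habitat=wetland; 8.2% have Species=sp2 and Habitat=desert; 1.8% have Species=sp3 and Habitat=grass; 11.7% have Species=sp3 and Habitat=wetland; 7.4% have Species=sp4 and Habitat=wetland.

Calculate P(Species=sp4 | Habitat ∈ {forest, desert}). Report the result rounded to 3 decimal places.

0.440

P(Habitat=forest) = 0.027 + 0.118 + 0.108 = 0.253.
P(Habitat=desert) = 0.082 + 0.021 + 0.087 = 0.190.
P(Habitat ∈ {forest, desert}) = 0.253 + 0.190 = 0.443; P(Species=sp4, Habitat ∈ {forest, desert}) = 0.108 + 0.087 = 0.195.
P(Species=sp4 | Habitat ∈ {forest, desert}) = 0.195/0.443 = 0.440.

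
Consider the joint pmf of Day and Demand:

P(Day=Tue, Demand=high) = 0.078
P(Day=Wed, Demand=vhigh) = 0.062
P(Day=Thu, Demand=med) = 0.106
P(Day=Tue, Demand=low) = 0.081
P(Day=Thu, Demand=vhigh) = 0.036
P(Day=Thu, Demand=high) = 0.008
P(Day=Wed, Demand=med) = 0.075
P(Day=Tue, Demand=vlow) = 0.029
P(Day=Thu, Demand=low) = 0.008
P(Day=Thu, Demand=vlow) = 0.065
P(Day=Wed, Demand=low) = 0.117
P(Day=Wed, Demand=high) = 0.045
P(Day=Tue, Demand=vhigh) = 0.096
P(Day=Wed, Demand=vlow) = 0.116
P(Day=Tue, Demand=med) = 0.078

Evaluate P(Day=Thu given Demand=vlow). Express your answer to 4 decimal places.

0.3095

P(Demand=vlow) = 0.029 + 0.116 + 0.065 = 0.210.
P(Day=Thu | Demand=vlow) = 0.065/0.210 = 0.3095.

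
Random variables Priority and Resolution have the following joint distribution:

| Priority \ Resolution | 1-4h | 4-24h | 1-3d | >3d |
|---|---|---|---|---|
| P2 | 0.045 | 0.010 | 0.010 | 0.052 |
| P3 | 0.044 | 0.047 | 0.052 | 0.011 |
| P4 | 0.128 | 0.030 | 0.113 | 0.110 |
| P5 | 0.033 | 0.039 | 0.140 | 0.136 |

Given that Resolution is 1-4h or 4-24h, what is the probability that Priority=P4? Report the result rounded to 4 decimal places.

P(Resolution=1-4h) = 0.045 + 0.044 + 0.128 + 0.033 = 0.250.
P(Resolution=4-24h) = 0.010 + 0.047 + 0.030 + 0.039 = 0.126.
P(Resolution ∈ {1-4h, 4-24h}) = 0.250 + 0.126 = 0.376; P(Priority=P4, Resolution ∈ {1-4h, 4-24h}) = 0.128 + 0.030 = 0.158.
P(Priority=P4 | Resolution ∈ {1-4h, 4-24h}) = 0.158/0.376 = 0.4202.

0.4202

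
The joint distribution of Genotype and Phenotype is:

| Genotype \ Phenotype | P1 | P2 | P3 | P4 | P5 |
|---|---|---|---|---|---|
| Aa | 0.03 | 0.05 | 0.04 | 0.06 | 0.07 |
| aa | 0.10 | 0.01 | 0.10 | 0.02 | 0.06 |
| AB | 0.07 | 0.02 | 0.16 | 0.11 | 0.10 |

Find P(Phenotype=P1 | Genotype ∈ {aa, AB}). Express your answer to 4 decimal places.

0.2267

P(Genotype=aa) = 0.10 + 0.01 + 0.10 + 0.02 + 0.06 = 0.29.
P(Genotype=AB) = 0.07 + 0.02 + 0.16 + 0.11 + 0.10 = 0.46.
P(Genotype ∈ {aa, AB}) = 0.29 + 0.46 = 0.75; P(Phenotype=P1, Genotype ∈ {aa, AB}) = 0.10 + 0.07 = 0.17.
P(Phenotype=P1 | Genotype ∈ {aa, AB}) = 0.17/0.75 = 0.2267.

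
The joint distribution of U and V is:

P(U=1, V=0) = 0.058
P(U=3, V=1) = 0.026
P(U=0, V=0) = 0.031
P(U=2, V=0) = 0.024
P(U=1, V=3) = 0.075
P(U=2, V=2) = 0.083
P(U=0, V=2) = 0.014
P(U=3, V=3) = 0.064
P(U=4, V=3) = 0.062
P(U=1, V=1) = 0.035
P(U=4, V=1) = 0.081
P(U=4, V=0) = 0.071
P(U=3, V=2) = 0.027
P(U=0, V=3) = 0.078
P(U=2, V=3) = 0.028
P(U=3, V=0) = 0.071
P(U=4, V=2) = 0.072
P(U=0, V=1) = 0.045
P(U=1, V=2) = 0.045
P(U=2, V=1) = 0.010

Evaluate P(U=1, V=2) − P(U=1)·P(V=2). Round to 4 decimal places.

P(U=1) = 0.058 + 0.035 + 0.045 + 0.075 = 0.213.
P(V=2) = 0.014 + 0.045 + 0.083 + 0.027 + 0.072 = 0.241.
P(U=1, V=2) − P(U=1)P(V=2) = 0.045 − 0.213×0.241 = -0.0063.

-0.0063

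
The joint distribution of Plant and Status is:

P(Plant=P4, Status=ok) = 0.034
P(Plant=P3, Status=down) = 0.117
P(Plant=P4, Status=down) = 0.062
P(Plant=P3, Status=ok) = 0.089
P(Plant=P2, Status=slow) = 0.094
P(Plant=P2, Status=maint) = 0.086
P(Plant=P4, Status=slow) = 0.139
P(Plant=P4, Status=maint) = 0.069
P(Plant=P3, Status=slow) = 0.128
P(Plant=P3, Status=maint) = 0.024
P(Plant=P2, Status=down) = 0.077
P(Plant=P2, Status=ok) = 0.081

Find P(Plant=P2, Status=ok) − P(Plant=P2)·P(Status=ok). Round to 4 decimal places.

P(Plant=P2) = 0.081 + 0.094 + 0.077 + 0.086 = 0.338.
P(Status=ok) = 0.081 + 0.089 + 0.034 = 0.204.
P(Plant=P2, Status=ok) − P(Plant=P2)P(Status=ok) = 0.081 − 0.338×0.204 = 0.0120.

0.0120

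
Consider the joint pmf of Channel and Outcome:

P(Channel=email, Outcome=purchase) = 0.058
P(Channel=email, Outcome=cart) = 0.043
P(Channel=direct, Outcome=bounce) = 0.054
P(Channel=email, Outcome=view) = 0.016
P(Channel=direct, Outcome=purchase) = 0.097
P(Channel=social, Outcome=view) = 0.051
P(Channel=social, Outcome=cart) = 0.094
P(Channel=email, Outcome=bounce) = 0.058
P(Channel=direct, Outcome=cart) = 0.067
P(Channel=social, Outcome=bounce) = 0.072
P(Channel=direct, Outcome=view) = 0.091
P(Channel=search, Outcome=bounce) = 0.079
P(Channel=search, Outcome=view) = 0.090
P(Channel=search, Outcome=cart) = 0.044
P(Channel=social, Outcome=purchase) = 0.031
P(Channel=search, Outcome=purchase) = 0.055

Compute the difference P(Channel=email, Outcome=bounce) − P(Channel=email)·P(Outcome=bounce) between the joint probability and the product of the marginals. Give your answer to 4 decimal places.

P(Channel=email) = 0.058 + 0.016 + 0.043 + 0.058 = 0.175.
P(Outcome=bounce) = 0.058 + 0.079 + 0.072 + 0.054 = 0.263.
P(Channel=email, Outcome=bounce) − P(Channel=email)P(Outcome=bounce) = 0.058 − 0.175×0.263 = 0.0120.

0.0120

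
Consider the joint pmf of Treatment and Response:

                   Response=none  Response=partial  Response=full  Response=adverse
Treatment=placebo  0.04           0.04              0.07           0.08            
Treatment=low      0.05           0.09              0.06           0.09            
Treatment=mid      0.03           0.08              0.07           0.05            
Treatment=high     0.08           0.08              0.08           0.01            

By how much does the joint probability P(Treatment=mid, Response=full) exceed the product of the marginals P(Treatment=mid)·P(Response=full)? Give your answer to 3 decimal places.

0.006

P(Treatment=mid) = 0.03 + 0.08 + 0.07 + 0.05 = 0.23.
P(Response=full) = 0.07 + 0.06 + 0.07 + 0.08 = 0.28.
P(Treatment=mid, Response=full) − P(Treatment=mid)P(Response=full) = 0.07 − 0.23×0.28 = 0.006.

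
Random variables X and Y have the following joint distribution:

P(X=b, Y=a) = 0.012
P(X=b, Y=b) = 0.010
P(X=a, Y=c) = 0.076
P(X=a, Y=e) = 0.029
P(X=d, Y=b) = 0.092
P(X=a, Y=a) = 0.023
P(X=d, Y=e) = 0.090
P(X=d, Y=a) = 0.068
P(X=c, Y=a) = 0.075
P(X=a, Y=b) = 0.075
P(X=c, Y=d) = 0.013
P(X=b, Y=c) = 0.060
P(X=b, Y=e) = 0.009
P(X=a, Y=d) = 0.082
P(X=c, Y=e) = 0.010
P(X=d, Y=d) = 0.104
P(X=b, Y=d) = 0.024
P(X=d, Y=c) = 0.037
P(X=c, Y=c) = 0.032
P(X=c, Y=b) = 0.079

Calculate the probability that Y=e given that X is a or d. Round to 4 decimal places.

P(X=a) = 0.023 + 0.075 + 0.076 + 0.082 + 0.029 = 0.285.
P(X=d) = 0.068 + 0.092 + 0.037 + 0.104 + 0.090 = 0.391.
P(X ∈ {a, d}) = 0.285 + 0.391 = 0.676; P(Y=e, X ∈ {a, d}) = 0.029 + 0.090 = 0.119.
P(Y=e | X ∈ {a, d}) = 0.119/0.676 = 0.1760.

0.1760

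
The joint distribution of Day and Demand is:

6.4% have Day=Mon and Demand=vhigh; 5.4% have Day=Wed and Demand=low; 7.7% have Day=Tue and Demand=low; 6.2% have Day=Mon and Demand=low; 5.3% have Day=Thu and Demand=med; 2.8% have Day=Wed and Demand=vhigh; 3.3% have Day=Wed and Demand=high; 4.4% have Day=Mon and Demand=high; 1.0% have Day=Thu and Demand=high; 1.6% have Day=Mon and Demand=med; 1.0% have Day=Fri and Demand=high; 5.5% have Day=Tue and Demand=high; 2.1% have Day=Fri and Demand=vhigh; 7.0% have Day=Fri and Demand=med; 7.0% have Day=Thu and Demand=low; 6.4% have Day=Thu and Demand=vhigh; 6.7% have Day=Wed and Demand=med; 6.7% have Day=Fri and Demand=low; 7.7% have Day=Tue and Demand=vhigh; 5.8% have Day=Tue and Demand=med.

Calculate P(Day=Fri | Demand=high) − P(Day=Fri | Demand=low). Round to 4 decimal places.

P(Demand=high) = 0.044 + 0.055 + 0.033 + 0.010 + 0.010 = 0.152; P(Day=Fri | Demand=high) = 0.010/0.152 = 0.06579.
P(Demand=low) = 0.062 + 0.077 + 0.054 + 0.070 + 0.067 = 0.330; P(Day=Fri | Demand=low) = 0.067/0.330 = 0.20303.
Difference = -0.1372.

-0.1372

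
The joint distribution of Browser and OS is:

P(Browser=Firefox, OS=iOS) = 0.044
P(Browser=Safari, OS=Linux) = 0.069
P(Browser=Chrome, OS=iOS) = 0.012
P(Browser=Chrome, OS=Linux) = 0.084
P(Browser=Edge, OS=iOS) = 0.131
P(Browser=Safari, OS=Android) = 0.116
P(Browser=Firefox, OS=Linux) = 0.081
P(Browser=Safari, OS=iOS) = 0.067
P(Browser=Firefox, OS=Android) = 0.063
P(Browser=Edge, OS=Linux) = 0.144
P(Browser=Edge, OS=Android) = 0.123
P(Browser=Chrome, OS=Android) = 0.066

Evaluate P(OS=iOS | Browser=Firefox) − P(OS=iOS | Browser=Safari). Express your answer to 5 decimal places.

-0.03183

P(Browser=Firefox) = 0.081 + 0.044 + 0.063 = 0.188; P(OS=iOS | Browser=Firefox) = 0.044/0.188 = 0.234043.
P(Browser=Safari) = 0.069 + 0.067 + 0.116 = 0.252; P(OS=iOS | Browser=Safari) = 0.067/0.252 = 0.265873.
Difference = -0.03183.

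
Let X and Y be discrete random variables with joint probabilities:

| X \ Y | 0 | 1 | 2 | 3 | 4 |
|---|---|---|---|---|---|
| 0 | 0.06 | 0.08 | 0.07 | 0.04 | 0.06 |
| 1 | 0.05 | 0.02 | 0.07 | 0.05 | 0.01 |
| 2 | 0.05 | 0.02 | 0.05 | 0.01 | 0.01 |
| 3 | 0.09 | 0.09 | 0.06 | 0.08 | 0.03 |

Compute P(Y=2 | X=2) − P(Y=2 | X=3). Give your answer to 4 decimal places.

0.1857

P(X=2) = 0.05 + 0.02 + 0.05 + 0.01 + 0.01 = 0.14; P(Y=2 | X=2) = 0.05/0.14 = 0.35714.
P(X=3) = 0.09 + 0.09 + 0.06 + 0.08 + 0.03 = 0.35; P(Y=2 | X=3) = 0.06/0.35 = 0.17143.
Difference = 0.1857.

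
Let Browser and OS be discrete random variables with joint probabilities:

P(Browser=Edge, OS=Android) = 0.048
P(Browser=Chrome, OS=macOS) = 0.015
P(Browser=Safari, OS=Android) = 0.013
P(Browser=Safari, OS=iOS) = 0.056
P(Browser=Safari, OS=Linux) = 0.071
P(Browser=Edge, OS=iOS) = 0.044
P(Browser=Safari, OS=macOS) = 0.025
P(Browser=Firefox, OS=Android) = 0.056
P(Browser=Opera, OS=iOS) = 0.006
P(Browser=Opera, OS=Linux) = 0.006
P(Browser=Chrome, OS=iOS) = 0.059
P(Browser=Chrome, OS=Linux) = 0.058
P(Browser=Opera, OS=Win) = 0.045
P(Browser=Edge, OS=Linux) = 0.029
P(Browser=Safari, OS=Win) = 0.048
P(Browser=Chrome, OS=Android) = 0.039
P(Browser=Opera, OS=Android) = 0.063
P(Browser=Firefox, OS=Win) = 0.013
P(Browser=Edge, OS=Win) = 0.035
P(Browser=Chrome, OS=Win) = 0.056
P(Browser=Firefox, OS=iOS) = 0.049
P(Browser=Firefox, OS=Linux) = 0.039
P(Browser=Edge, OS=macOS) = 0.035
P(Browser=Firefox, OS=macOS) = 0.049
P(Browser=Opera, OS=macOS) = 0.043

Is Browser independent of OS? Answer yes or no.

no

P(Browser=Safari) = 0.213 and P(OS=Android) = 0.219, so their product is 0.04665, but P(Browser=Safari, OS=Android) = 0.013. Since these differ, Browser and OS are not independent.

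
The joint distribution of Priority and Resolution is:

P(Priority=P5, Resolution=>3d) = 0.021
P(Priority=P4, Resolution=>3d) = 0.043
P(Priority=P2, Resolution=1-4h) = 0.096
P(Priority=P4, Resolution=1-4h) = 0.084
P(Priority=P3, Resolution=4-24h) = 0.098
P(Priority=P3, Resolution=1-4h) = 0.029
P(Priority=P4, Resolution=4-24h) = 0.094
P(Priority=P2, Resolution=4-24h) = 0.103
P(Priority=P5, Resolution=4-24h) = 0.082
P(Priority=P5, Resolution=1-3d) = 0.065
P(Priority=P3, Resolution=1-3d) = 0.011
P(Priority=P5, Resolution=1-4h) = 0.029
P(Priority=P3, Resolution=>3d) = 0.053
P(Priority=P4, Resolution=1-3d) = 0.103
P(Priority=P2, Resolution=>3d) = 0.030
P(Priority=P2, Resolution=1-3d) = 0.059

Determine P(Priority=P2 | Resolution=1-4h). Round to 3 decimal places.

0.403

P(Resolution=1-4h) = 0.096 + 0.029 + 0.084 + 0.029 = 0.238.
P(Priority=P2 | Resolution=1-4h) = 0.096/0.238 = 0.403.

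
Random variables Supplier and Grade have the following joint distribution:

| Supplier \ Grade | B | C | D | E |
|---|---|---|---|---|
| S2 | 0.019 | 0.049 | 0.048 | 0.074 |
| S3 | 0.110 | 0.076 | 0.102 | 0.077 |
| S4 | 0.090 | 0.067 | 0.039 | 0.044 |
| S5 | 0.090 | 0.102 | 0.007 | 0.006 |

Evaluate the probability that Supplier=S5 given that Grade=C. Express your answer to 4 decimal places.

P(Grade=C) = 0.049 + 0.076 + 0.067 + 0.102 = 0.294.
P(Supplier=S5 | Grade=C) = 0.102/0.294 = 0.3469.

0.3469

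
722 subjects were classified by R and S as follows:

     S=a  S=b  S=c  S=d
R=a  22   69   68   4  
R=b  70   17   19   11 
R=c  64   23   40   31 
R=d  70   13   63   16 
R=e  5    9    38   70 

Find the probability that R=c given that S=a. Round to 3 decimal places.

Total with S=a: 22 + 70 + 64 + 70 + 5 = 231.
P(R=c | S=a) = 64/231 = 0.277.

0.277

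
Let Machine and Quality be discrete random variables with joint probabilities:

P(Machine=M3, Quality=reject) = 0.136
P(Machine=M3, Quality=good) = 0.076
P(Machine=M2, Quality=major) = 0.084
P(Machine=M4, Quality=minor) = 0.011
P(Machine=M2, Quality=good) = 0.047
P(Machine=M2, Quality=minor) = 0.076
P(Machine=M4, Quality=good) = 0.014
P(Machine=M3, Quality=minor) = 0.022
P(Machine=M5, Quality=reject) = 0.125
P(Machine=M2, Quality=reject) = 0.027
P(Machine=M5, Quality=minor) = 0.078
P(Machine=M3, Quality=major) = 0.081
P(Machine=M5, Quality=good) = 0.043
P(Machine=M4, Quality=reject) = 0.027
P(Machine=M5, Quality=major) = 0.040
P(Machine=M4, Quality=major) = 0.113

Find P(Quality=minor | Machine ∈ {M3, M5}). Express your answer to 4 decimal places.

P(Machine=M3) = 0.076 + 0.022 + 0.081 + 0.136 = 0.315.
P(Machine=M5) = 0.043 + 0.078 + 0.040 + 0.125 = 0.286.
P(Machine ∈ {M3, M5}) = 0.315 + 0.286 = 0.601; P(Quality=minor, Machine ∈ {M3, M5}) = 0.022 + 0.078 = 0.100.
P(Quality=minor | Machine ∈ {M3, M5}) = 0.100/0.601 = 0.1664.

0.1664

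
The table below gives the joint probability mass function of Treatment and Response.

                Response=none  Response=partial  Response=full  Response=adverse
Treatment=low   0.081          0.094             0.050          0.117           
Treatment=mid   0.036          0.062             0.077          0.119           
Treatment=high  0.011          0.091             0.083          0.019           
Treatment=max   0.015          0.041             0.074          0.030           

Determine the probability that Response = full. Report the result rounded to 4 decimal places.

0.2840

P(Response=full) = 0.050 + 0.077 + 0.083 + 0.074 = 0.284.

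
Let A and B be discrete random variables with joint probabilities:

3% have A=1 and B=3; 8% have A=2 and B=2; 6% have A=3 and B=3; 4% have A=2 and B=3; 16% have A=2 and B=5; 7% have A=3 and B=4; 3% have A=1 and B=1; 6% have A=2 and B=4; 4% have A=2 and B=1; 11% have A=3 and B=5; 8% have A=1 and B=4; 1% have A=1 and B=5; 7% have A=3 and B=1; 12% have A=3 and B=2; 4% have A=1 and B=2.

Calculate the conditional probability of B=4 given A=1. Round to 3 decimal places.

P(A=1) = 0.03 + 0.04 + 0.03 + 0.08 + 0.01 = 0.19.
P(B=4 | A=1) = 0.08/0.19 = 0.421.

0.421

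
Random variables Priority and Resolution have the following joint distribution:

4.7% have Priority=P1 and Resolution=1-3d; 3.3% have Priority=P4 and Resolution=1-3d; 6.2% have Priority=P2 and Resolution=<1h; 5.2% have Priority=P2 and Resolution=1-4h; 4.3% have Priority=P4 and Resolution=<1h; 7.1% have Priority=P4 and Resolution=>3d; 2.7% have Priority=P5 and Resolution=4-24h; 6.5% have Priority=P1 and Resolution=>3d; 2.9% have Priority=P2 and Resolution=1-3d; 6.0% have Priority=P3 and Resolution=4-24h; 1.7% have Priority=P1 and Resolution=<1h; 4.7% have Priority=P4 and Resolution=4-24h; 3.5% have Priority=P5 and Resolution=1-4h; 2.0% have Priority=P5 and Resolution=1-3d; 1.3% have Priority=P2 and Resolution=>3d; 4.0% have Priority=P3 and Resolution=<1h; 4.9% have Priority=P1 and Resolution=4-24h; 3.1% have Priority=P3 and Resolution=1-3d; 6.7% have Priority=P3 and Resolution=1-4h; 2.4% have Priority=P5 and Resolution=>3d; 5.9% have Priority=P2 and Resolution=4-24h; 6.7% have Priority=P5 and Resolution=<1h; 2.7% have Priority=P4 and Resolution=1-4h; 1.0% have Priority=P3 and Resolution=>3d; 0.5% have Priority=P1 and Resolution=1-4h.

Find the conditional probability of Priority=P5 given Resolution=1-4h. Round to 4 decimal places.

0.1882

P(Resolution=1-4h) = 0.005 + 0.052 + 0.067 + 0.027 + 0.035 = 0.186.
P(Priority=P5 | Resolution=1-4h) = 0.035/0.186 = 0.1882.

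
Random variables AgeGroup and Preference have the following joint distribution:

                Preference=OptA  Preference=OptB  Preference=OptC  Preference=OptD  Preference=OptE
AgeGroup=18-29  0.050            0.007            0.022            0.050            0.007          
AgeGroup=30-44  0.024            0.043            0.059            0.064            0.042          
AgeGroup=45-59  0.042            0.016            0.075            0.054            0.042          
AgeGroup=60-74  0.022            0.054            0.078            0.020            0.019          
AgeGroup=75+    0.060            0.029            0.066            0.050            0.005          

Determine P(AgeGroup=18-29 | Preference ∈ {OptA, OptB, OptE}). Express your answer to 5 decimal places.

0.13853

P(Preference=OptA) = 0.050 + 0.024 + 0.042 + 0.022 + 0.060 = 0.198.
P(Preference=OptB) = 0.007 + 0.043 + 0.016 + 0.054 + 0.029 = 0.149.
P(Preference=OptE) = 0.007 + 0.042 + 0.042 + 0.019 + 0.005 = 0.115.
P(Preference ∈ {OptA, OptB, OptE}) = 0.198 + 0.149 + 0.115 = 0.462; P(AgeGroup=18-29, Preference ∈ {OptA, OptB, OptE}) = 0.050 + 0.007 + 0.007 = 0.064.
P(AgeGroup=18-29 | Preference ∈ {OptA, OptB, OptE}) = 0.064/0.462 = 0.13853.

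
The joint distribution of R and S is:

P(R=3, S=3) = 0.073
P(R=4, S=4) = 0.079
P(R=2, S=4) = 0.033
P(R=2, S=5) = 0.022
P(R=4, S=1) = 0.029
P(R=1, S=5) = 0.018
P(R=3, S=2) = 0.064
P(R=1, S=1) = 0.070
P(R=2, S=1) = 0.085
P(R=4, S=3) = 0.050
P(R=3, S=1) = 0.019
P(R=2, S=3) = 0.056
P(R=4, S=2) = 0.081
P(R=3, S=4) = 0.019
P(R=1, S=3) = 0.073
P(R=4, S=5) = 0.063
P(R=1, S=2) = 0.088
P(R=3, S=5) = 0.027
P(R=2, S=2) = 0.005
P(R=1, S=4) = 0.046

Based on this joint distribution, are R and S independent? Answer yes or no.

P(R=2) = 0.201 and P(S=1) = 0.203, so their product is 0.04080, but P(R=2, S=1) = 0.085. Since these differ, R and S are not independent.

no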